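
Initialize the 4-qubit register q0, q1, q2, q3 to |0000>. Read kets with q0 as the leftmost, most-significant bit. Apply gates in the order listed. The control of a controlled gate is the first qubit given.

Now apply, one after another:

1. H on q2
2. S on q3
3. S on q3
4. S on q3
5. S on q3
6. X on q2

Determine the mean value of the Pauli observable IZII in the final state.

The observable IZII averages to 1. Key observation: the block from step 2 through step 5 cancels to the identity and can be dropped.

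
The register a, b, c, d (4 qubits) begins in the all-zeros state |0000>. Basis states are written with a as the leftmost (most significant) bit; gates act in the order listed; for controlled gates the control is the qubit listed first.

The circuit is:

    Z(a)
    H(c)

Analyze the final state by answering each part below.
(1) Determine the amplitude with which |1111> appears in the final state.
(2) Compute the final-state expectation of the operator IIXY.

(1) |1111> carries amplitude 0 in the final state.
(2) In the final state, IIXY has expectation 0.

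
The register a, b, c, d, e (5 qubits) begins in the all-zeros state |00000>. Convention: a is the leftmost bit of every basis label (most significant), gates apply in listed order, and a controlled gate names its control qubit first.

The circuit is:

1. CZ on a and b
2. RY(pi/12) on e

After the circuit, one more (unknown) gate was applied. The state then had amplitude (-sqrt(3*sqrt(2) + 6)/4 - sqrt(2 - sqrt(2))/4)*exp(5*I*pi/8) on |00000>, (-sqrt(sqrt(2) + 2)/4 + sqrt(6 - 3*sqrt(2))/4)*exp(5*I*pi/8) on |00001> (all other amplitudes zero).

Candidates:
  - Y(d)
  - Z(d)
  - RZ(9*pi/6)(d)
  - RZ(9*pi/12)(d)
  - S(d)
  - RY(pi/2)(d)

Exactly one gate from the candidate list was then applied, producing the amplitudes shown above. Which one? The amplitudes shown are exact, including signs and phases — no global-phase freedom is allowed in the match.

The unique candidate consistent with the amplitudes is RZ(9*pi/12)(d).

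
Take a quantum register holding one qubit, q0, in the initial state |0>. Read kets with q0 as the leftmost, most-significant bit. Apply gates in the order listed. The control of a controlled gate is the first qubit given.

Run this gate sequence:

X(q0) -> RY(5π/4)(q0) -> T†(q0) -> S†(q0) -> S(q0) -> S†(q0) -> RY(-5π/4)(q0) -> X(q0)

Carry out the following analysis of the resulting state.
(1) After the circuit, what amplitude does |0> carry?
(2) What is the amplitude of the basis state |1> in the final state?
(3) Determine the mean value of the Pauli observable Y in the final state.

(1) |0> carries amplitude sqrt(2)/4 + 1/2 - exp(I*pi/4)/2 + sqrt(2)*exp(I*pi/4)/4 in the final state.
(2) The amplitude on |1> is sqrt(2)*(1 + exp(I*pi/4))/4.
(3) In the final state, Y has expectation 1/2.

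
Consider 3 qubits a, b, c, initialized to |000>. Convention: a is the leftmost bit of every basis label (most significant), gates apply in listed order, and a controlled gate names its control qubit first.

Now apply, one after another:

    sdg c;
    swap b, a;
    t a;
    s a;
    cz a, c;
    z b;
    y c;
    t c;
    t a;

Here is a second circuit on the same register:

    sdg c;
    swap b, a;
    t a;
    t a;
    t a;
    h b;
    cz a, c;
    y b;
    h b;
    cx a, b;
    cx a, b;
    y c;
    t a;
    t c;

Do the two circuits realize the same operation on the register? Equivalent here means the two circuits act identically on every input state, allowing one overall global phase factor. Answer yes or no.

No — the two circuits implement different unitaries, even allowing a global phase.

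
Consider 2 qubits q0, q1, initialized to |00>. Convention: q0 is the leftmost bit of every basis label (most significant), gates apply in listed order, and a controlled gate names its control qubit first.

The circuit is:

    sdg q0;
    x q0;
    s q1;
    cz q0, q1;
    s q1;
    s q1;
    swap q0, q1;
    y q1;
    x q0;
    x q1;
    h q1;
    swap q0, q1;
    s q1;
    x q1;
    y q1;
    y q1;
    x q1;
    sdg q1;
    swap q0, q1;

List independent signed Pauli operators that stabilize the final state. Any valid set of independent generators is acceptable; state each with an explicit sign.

The final state is stabilized by the group generated by -IX, -ZI; other independent generating sets are equally valid. Key observation: the block from step 12 through step 19 cancels to the identity and can be dropped.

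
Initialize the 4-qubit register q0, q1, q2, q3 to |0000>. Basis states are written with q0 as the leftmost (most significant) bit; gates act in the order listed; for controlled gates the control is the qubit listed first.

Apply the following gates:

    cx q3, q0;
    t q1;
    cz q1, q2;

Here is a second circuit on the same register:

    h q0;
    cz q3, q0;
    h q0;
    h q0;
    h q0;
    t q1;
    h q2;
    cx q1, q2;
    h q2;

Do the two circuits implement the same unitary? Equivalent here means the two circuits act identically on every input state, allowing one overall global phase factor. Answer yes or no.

Yes, they are equivalent — the unitaries differ by at most a global phase.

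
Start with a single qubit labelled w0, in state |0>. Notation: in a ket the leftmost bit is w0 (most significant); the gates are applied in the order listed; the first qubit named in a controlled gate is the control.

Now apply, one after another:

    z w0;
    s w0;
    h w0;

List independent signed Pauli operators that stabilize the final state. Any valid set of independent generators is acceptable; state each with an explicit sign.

The final state is stabilized by the group generated by +X; other independent generating sets are equally valid.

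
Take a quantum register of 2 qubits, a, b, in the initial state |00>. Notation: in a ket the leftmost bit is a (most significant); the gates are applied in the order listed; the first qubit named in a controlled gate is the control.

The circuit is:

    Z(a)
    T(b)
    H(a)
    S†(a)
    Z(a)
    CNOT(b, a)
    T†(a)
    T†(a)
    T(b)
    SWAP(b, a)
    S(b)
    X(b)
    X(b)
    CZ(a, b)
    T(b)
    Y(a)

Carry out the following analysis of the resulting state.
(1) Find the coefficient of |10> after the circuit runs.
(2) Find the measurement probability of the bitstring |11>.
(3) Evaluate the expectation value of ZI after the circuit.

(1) The final state's coefficient on |10> equals sqrt(2)*I/2. Key observation: the block from step 12 through step 13 cancels to the identity and can be dropped.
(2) The probability of measuring |11> is 1/2.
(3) The observable ZI averages to -1.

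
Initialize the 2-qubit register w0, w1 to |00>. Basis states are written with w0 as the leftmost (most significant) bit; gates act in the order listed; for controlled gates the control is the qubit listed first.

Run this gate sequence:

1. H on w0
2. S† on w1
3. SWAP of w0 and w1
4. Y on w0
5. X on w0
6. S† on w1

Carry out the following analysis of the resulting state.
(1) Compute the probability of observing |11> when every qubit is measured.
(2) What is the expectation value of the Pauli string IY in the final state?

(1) A full measurement returns |11> with probability 0.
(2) In the final state, IY has expectation -1.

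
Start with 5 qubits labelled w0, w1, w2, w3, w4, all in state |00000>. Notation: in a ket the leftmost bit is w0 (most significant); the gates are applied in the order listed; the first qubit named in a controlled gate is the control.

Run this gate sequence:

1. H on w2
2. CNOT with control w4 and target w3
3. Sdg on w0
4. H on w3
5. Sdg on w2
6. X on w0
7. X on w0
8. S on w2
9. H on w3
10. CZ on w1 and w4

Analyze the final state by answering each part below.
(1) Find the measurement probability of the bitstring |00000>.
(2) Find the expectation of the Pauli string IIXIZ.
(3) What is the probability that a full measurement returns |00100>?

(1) Outcome |00000> occurs with probability 1/2. Key observation: the block from step 4 through step 9 cancels to the identity and can be dropped.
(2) The observable IIXIZ averages to 1.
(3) The probability of measuring |00100> is 1/2.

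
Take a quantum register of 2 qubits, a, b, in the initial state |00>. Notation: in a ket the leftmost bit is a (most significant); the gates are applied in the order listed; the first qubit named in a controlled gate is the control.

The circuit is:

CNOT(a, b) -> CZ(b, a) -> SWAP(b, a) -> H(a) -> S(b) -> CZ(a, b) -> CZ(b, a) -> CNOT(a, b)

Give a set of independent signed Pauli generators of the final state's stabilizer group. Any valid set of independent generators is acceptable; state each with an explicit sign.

The final state is stabilized by the group generated by +XX, +ZZ; other independent generating sets are equally valid.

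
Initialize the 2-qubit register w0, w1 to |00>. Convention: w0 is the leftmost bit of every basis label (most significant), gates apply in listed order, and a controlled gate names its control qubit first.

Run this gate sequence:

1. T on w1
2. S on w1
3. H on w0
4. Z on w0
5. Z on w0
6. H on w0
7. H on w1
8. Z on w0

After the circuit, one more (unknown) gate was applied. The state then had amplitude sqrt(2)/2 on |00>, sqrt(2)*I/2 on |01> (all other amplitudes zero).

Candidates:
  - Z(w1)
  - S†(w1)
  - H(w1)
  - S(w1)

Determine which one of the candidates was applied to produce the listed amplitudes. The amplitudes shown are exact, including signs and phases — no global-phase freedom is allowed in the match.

The applied gate was S(w1). Key observation: gates 3-6 undo each other exactly, leaving only the rest of the circuit to track.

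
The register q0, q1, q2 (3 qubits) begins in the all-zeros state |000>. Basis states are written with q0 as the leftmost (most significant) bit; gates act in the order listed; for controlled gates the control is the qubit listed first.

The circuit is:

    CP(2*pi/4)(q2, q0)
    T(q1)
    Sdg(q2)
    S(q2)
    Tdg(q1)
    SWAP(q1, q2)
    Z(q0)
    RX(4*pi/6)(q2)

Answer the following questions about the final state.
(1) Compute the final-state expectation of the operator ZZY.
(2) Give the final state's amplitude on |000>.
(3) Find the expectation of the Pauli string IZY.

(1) The expectation value of ZZY is -sqrt(3)/2. Key observation: steps 2-5 multiply out to the identity, so the circuit reduces to the remaining gates.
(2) The amplitude on |000> is 1/2.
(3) In the final state, IZY has expectation -sqrt(3)/2.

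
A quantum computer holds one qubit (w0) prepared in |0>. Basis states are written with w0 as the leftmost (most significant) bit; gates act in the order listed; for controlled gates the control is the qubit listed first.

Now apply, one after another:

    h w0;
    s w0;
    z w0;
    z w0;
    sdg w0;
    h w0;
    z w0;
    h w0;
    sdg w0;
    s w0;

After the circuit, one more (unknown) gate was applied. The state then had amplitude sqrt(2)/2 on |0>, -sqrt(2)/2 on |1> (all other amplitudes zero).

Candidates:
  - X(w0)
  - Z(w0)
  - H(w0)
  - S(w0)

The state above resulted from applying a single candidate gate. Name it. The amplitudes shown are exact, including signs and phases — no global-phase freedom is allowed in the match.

The unique candidate consistent with the amplitudes is Z(w0). Key observation: gates 1-6 undo each other exactly, leaving only the rest of the circuit to track.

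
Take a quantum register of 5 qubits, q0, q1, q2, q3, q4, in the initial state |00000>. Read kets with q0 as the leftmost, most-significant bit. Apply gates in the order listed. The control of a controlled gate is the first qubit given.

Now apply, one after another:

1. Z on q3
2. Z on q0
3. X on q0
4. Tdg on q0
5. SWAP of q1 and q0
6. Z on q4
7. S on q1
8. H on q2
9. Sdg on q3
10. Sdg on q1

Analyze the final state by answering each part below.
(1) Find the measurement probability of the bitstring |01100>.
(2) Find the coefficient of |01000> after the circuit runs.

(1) Outcome |01100> occurs with probability 1/2.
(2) |01000> carries amplitude -sqrt(2)*exp(3*I*pi/4)/2 in the final state.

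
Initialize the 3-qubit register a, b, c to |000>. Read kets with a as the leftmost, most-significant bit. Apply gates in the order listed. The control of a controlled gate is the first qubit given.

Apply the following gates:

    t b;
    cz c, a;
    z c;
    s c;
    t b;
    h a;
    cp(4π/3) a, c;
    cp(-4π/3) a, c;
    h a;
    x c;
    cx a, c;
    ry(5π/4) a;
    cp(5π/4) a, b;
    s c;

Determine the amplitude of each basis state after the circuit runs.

The resulting statevector has amplitude -I*sqrt(2 - sqrt(2))/2 on |001>, I*sqrt(sqrt(2) + 2)/2 on |101>, and 0 on every other basis state. Key observation: gates 6-9 undo each other exactly, leaving only the rest of the circuit to track.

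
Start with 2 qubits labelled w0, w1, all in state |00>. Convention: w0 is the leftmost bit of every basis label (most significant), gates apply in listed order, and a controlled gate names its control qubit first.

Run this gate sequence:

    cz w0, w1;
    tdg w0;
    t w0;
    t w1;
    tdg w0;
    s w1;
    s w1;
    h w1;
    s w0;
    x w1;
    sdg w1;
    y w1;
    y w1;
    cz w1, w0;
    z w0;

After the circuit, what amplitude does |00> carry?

|00> carries amplitude sqrt(2)/2 in the final state.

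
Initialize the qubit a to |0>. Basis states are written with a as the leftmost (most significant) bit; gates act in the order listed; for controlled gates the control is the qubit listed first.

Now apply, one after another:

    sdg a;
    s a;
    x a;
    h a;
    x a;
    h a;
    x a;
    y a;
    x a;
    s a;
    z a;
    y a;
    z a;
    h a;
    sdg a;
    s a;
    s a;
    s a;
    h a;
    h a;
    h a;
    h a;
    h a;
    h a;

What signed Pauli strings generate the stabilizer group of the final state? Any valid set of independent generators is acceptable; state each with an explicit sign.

The final state is stabilized by the group generated by +X; other independent generating sets are equally valid.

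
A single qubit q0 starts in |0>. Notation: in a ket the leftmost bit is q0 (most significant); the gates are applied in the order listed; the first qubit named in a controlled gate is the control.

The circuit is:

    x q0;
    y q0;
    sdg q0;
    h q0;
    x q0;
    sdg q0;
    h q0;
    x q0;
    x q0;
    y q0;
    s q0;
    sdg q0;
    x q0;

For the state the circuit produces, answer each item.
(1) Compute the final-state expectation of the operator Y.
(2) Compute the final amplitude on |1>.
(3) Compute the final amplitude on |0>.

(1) The expectation value of Y is -1.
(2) The amplitude on |1> is -1/2 - I/2.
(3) |0> carries amplitude 1/2 - I/2 in the final state.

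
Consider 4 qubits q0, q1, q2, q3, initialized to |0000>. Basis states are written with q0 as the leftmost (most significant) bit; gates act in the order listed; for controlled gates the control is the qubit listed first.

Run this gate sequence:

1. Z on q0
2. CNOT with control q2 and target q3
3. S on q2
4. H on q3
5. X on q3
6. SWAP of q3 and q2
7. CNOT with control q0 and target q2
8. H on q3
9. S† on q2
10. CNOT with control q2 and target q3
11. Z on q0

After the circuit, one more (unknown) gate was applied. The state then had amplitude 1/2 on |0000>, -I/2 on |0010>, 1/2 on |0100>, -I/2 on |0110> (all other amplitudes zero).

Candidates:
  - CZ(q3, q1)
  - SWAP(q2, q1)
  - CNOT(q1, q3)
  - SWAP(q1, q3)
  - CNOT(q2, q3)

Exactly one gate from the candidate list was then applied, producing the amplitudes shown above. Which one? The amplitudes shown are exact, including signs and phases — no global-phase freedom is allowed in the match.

The applied gate was SWAP(q1, q3).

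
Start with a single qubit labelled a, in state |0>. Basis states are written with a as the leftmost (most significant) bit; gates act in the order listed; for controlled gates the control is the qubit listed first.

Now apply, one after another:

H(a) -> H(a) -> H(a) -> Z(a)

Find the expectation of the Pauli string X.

In the final state, X has expectation -1. Key observation: gates 2-3 undo each other exactly, leaving only the rest of the circuit to track.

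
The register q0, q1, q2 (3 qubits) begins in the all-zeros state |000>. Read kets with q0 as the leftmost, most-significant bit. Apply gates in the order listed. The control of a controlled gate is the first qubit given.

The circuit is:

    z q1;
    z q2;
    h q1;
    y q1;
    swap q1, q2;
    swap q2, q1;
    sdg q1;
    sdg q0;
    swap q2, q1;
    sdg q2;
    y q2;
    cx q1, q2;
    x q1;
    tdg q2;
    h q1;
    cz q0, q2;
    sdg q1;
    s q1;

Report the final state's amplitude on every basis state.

The final amplitudes are -1/2 on |000>, -exp(3*I*pi/4)/2 on |001>, 1/2 on |010>, exp(3*I*pi/4)/2 on |011>, 0 on |100>, 0 on |101>, 0 on |110>, 0 on |111>.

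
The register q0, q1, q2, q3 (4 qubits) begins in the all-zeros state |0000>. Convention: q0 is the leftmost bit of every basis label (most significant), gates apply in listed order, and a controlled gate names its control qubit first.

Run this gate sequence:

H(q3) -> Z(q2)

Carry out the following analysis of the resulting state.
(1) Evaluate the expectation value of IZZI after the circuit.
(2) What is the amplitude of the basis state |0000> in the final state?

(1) The observable IZZI averages to 1.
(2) The amplitude on |0000> is sqrt(2)/2.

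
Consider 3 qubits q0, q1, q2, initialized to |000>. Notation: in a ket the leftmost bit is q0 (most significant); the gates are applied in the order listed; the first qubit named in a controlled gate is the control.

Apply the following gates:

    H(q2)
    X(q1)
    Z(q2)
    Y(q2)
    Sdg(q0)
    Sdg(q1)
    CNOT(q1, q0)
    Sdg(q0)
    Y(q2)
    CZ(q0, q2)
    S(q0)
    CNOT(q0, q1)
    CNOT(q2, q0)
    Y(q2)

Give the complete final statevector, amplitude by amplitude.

After the circuit, the state carries amplitude -sqrt(2)/2 on |000>, sqrt(2)/2 on |101>, and 0 on every other basis state.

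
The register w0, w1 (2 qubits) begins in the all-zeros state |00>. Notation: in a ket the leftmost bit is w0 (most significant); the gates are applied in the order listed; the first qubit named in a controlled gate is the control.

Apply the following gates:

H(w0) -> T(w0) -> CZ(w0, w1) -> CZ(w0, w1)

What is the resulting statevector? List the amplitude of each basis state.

After the circuit, the state carries amplitude sqrt(2)/2 on |00>, 0 on |01>, sqrt(2)*exp(I*pi/4)/2 on |10>, 0 on |11>. Key observation: gates 3-4 undo each other exactly, leaving only the rest of the circuit to track.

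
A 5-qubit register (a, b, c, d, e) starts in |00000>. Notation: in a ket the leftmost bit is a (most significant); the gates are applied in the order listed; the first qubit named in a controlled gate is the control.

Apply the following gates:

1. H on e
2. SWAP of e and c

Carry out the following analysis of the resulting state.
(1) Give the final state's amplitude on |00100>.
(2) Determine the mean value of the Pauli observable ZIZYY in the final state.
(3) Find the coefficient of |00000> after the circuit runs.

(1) |00100> carries amplitude sqrt(2)/2 in the final state.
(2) The expectation value of ZIZYY is 0.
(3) |00000> carries amplitude sqrt(2)/2 in the final state.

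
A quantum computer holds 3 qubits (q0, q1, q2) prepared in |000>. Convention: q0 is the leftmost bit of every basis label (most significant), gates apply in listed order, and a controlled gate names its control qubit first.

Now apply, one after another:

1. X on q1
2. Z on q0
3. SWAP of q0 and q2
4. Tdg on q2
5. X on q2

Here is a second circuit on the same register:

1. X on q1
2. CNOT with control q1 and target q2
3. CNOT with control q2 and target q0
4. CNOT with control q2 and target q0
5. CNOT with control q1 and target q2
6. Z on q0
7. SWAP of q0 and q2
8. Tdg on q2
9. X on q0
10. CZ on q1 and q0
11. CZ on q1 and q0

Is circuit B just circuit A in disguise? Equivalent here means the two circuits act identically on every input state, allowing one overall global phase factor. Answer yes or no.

No — the two circuits implement different unitaries, even allowing a global phase.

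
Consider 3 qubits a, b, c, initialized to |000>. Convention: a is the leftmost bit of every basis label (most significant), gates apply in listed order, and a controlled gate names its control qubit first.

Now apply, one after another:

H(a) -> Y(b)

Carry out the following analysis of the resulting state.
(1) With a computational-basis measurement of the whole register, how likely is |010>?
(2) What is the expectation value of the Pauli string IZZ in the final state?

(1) Outcome |010> occurs with probability 1/2.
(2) The observable IZZ averages to -1.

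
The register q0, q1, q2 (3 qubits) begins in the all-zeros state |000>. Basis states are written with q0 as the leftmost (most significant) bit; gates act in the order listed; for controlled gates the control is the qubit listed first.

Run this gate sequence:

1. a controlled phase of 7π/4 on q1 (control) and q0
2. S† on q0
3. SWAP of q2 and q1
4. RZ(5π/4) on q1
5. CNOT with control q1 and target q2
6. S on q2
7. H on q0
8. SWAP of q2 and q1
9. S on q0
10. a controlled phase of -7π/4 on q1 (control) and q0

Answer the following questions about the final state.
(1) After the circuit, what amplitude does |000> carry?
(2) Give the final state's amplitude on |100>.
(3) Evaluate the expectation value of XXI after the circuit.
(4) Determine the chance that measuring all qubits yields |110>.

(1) The amplitude on |000> is -sqrt(2)*exp(3*I*pi/8)/2.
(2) |100> carries amplitude -sqrt(2)*exp(7*I*pi/8)/2 in the final state.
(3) In the final state, XXI has expectation 0.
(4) A full measurement returns |110> with probability 0.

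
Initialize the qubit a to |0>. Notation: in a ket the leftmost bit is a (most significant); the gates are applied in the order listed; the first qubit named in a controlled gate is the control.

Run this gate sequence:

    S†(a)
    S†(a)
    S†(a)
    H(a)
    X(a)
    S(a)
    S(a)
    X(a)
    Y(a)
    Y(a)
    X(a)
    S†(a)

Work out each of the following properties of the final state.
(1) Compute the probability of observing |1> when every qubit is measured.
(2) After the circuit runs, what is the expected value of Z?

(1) A full measurement returns |1> with probability 1/2.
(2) The expectation value of Z is 0.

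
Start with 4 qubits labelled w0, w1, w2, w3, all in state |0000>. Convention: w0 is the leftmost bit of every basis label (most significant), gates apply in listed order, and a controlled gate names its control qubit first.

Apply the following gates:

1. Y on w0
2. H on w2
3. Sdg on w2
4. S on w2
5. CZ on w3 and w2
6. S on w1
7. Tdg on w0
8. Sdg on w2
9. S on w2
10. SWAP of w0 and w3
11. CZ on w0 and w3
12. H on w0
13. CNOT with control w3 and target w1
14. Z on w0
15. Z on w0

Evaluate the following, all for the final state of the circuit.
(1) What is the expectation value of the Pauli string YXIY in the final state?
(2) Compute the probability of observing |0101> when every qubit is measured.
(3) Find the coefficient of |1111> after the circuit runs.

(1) The observable YXIY averages to 0.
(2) Outcome |0101> occurs with probability 1/4.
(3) The final state's coefficient on |1111> equals exp(I*pi/4)/2.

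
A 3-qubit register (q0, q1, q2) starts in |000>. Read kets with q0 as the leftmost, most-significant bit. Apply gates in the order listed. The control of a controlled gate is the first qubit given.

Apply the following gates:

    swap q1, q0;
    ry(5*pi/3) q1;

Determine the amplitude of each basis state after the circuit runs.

The resulting statevector has amplitude -sqrt(3)/2 on |000>, 1/2 on |010>, and 0 on every other basis state.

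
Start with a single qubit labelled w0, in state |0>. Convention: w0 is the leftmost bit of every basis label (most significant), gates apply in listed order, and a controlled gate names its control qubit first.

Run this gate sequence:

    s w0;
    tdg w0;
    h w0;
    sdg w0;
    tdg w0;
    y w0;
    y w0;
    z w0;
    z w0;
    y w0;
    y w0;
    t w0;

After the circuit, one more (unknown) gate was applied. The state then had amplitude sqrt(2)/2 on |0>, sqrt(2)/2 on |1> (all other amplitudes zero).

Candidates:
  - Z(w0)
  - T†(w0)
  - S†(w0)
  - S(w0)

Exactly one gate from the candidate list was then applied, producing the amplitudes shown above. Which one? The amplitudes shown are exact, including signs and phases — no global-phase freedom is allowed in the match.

The applied gate was S(w0). Key observation: the block from step 5 through step 12 cancels to the identity and can be dropped.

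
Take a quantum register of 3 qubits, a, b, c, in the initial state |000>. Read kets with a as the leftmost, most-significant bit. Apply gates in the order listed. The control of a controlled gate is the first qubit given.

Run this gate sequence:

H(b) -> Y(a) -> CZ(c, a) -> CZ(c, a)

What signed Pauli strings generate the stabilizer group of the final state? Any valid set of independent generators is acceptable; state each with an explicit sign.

One valid set of independent stabilizer generators is +IXI, -ZII, +IIZ (any independent generating set of the same group is equally correct). Key observation: gates 3-4 undo each other exactly, leaving only the rest of the circuit to track.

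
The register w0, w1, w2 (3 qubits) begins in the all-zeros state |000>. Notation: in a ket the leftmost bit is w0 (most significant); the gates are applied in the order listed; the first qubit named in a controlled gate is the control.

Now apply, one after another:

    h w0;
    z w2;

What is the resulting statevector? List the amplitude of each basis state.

After the circuit, the state carries amplitude sqrt(2)/2 on |000>, sqrt(2)/2 on |100>, and 0 on every other basis state.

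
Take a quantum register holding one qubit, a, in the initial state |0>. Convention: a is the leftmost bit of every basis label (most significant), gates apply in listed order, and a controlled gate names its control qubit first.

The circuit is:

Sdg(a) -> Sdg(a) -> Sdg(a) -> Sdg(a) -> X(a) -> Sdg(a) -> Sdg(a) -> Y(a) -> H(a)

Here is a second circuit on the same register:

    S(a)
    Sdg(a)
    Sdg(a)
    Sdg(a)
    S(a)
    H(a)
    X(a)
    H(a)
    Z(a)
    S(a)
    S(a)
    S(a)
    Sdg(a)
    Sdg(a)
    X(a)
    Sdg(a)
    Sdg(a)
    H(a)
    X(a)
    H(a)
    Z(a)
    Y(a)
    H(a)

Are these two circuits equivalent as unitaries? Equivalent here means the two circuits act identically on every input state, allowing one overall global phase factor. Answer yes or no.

Yes: on every input state the two circuits agree up to one overall phase factor.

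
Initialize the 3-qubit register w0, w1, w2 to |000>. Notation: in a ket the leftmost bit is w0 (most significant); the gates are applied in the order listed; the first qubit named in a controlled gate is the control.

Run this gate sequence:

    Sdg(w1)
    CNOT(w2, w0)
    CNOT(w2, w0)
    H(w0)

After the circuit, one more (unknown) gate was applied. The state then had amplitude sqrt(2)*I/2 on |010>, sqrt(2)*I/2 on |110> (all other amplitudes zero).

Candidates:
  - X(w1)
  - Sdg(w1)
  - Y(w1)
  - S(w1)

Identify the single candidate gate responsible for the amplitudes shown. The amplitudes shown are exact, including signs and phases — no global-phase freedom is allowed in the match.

The unique candidate consistent with the amplitudes is Y(w1). Key observation: gates 2-3 undo each other exactly, leaving only the rest of the circuit to track.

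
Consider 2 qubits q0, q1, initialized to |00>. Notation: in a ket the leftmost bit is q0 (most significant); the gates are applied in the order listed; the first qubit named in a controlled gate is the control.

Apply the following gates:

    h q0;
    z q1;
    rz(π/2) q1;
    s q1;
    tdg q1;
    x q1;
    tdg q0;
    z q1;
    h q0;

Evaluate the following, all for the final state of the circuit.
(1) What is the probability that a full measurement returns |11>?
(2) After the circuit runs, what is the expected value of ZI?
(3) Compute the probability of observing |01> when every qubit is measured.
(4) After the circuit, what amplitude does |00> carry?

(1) A full measurement returns |11> with probability 1/2 - sqrt(2)/4.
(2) The expectation value of ZI is sqrt(2)/2.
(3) A full measurement returns |01> with probability sqrt(2)/4 + 1/2.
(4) |00> carries amplitude 0 in the final state.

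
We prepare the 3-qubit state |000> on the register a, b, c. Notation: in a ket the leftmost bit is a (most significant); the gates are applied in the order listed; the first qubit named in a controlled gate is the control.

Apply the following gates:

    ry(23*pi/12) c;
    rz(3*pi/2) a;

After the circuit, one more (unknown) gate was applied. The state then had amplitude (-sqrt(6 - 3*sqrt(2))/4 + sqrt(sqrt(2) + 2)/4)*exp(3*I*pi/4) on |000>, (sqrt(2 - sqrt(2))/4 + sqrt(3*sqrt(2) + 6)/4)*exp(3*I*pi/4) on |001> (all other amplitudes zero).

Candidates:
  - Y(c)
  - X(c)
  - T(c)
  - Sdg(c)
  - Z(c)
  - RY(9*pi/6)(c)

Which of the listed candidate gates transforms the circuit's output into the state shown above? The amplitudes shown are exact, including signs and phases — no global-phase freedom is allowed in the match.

The applied gate was Y(c).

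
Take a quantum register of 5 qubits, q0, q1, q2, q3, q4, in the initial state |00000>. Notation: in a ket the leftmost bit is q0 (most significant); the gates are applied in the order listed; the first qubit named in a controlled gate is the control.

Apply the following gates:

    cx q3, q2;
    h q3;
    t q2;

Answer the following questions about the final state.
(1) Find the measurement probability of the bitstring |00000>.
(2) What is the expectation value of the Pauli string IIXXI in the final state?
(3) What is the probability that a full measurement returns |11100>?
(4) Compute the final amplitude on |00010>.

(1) A full measurement returns |00000> with probability 1/2.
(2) In the final state, IIXXI has expectation 0.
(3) A full measurement returns |11100> with probability 0.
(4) The final state's coefficient on |00010> equals sqrt(2)/2.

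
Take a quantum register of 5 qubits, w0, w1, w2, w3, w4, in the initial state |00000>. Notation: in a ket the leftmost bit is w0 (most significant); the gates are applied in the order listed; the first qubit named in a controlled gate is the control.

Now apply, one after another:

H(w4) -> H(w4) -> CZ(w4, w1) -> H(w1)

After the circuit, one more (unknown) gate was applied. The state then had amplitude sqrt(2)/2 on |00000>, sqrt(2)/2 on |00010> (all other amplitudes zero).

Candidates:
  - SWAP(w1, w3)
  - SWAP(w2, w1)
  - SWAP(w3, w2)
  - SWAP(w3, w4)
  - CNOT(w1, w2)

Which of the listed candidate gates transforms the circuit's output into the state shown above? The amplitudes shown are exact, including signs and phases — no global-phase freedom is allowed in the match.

The unique candidate consistent with the amplitudes is SWAP(w1, w3). Key observation: gates 1-2 undo each other exactly, leaving only the rest of the circuit to track.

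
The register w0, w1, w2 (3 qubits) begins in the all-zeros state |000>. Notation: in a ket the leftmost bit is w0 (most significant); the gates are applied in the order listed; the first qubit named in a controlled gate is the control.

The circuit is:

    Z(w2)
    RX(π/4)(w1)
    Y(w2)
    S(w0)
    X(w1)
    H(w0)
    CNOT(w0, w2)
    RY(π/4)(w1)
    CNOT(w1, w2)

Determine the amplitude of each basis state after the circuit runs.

The resulting statevector has amplitude 0 on |000>, 1/4 - I/4 on |001>, (-1 + sqrt(2)*I)*(1 - I)/4 on |010>, 0 on |011>, 1/4 - I/4 on |100>, 0 on |101>, 0 on |110>, (-1 + sqrt(2)*I)*(1 - I)/4 on |111>.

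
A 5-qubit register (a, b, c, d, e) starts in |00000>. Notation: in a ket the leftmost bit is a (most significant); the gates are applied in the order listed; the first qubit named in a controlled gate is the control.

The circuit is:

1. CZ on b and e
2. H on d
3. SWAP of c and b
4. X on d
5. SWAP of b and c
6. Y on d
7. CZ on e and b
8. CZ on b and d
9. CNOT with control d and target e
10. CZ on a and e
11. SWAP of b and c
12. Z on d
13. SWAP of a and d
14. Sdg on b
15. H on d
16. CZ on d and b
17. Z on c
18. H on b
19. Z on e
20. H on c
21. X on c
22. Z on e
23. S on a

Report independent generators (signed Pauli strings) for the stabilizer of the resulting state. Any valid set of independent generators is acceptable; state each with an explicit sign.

The stabilizer group can be generated by +XIIIY, +IXIII, +IIXII, +IIIXI, +ZIIIZ, among other valid generating sets.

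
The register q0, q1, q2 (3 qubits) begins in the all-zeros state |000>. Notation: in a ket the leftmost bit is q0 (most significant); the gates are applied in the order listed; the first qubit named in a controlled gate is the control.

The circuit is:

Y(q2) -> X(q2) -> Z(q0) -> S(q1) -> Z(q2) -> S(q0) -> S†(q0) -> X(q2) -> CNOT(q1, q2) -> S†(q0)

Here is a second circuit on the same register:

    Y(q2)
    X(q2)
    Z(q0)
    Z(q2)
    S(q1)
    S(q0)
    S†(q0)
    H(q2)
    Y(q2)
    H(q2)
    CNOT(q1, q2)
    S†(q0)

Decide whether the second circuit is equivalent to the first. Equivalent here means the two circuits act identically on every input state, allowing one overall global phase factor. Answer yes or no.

No: there is an input state on which the two circuits produce genuinely different outputs (not merely differing by a phase).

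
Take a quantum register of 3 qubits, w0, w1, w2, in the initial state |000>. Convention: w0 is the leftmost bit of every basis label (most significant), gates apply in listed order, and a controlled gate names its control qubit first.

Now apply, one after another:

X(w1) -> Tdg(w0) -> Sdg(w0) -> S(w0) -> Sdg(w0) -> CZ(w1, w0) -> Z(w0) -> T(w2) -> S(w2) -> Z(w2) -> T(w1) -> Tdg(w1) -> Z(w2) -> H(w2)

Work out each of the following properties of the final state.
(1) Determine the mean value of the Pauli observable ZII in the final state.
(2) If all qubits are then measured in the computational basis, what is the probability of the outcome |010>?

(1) The observable ZII averages to 1. Key observation: steps 10-13 multiply out to the identity, so the circuit reduces to the remaining gates.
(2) A full measurement returns |010> with probability 1/2.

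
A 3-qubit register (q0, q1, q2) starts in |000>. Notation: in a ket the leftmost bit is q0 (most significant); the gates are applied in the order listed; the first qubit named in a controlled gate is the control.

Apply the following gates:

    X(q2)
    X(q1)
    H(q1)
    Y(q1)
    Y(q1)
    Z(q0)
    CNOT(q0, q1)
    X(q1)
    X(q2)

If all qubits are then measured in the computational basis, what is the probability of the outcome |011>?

A full measurement returns |011> with probability 0.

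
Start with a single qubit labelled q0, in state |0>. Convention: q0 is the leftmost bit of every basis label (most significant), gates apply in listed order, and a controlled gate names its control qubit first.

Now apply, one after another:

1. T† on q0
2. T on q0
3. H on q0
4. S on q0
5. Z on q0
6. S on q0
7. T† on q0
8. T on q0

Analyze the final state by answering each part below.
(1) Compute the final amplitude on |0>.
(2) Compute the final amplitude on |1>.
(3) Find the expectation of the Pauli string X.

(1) The amplitude on |0> is sqrt(2)/2.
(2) The final state's coefficient on |1> equals sqrt(2)/2.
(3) In the final state, X has expectation 1.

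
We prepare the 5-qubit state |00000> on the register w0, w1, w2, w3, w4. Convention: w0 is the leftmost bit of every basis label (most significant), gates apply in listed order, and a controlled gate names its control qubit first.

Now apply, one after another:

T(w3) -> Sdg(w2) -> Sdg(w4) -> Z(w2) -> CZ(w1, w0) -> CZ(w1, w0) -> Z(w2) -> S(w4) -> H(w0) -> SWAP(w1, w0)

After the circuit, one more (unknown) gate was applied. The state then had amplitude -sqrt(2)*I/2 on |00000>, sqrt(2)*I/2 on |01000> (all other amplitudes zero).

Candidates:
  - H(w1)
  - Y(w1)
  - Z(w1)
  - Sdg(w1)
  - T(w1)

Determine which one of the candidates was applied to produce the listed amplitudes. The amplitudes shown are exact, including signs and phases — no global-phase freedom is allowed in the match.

The applied gate was Y(w1). Key observation: the block from step 3 through step 8 cancels to the identity and can be dropped.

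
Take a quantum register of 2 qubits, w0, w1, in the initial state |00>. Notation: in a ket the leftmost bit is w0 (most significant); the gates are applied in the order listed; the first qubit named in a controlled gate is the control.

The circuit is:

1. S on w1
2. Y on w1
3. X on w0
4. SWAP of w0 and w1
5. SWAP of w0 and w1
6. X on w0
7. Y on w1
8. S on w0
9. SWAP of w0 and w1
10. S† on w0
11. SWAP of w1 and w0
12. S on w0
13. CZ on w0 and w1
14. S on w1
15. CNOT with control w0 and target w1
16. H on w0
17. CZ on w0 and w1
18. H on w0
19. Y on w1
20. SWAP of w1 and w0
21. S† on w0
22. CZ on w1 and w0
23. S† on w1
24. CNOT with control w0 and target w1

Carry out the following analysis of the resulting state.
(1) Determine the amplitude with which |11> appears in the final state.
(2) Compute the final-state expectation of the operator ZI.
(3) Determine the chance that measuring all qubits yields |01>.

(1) The final state's coefficient on |11> equals 1. Key observation: gates 2-7 undo each other exactly, leaving only the rest of the circuit to track.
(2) The observable ZI averages to -1.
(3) Outcome |01> occurs with probability 0.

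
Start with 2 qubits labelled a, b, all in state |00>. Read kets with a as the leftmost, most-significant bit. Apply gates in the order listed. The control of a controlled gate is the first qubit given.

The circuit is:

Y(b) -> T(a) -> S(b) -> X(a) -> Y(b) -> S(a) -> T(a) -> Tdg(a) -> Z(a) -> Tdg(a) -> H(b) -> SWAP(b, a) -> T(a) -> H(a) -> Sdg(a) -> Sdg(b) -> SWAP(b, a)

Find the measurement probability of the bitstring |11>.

The probability of measuring |11> is 1/2 - sqrt(2)/4.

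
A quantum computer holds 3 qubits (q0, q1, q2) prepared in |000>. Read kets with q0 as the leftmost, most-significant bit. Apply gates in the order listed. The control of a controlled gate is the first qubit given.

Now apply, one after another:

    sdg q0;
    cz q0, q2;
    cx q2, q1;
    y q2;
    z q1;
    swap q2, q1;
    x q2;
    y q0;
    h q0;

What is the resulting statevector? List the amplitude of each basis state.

The resulting statevector has amplitude -sqrt(2)/2 on |011>, sqrt(2)/2 on |111>, and 0 on every other basis state.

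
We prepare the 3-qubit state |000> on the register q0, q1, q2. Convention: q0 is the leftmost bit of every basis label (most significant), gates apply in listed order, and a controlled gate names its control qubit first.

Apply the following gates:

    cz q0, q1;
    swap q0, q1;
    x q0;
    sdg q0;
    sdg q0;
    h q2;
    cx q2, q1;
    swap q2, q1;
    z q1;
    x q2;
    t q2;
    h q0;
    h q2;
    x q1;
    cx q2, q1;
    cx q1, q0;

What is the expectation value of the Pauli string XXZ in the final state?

The observable XXZ averages to -sqrt(2)/2.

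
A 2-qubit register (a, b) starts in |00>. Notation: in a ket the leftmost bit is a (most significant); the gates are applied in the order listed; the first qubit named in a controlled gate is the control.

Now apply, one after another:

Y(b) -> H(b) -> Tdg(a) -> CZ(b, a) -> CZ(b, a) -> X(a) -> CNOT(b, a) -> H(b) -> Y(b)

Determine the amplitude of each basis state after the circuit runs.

After the circuit, the state carries amplitude 1/2 on |00>, 1/2 on |01>, 1/2 on |10>, -1/2 on |11>.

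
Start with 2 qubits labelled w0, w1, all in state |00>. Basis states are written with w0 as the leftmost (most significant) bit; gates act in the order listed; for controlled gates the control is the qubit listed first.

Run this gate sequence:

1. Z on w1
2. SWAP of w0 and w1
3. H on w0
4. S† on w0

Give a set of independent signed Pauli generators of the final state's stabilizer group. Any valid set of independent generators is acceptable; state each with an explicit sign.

One valid set of independent stabilizer generators is -YI, +IZ (any independent generating set of the same group is equally correct).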